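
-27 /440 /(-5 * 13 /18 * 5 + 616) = -243 /2367860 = -0.00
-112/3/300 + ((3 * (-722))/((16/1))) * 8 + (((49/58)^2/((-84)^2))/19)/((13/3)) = -3239916353509/2991268800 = -1083.12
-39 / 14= -2.79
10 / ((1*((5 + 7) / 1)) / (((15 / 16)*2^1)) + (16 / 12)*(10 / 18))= 675 / 482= 1.40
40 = 40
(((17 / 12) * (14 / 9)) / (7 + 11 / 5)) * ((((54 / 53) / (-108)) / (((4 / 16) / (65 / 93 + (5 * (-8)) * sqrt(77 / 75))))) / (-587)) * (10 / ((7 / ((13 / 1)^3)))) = -1.93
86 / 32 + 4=107 / 16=6.69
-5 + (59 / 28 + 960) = 957.11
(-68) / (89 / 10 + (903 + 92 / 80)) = -1360 / 18261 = -0.07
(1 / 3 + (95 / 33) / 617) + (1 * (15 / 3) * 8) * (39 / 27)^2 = 46065934 / 549747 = 83.79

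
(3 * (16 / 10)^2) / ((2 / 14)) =1344 / 25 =53.76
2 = 2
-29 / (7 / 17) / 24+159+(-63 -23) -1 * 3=11267 / 168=67.07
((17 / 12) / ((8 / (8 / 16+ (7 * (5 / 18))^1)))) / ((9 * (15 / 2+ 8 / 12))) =187 / 31752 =0.01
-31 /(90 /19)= -6.54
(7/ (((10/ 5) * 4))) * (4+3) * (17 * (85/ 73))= 70805/ 584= 121.24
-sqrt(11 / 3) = -sqrt(33) / 3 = -1.91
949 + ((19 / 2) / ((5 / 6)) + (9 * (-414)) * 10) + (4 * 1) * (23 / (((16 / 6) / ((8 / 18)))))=-544264 / 15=-36284.27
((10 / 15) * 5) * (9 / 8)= 15 / 4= 3.75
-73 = -73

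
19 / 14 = 1.36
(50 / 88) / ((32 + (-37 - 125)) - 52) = -25 / 8008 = -0.00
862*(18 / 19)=15516 / 19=816.63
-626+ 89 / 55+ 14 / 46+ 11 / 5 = -157335 / 253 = -621.88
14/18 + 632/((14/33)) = 93901/63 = 1490.49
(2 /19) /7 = 2 /133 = 0.02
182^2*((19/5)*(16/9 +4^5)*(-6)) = -11620429184/15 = -774695278.93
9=9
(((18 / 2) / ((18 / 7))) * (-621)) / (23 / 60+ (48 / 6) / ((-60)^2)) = -1956150 / 347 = -5637.32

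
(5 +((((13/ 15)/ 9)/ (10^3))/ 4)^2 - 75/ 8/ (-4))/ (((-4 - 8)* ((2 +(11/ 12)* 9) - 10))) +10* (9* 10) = 785178562499831/ 874800000000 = 897.55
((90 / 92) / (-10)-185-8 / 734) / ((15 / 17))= -35416729 / 168820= -209.79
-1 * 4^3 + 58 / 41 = -2566 / 41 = -62.59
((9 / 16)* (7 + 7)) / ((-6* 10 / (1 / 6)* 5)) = -0.00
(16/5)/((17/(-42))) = -672/85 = -7.91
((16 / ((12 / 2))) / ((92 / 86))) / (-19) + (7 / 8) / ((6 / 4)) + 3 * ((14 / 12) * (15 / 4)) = 142397 / 10488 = 13.58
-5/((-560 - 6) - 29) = 1/119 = 0.01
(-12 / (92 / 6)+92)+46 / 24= 25705 / 276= 93.13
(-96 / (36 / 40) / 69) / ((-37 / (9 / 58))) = 160 / 24679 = 0.01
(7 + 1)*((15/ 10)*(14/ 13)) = 168/ 13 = 12.92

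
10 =10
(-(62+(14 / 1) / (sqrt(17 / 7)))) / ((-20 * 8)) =7 * sqrt(119) / 1360+31 / 80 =0.44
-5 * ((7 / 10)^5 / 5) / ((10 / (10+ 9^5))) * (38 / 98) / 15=-384887503 / 15000000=-25.66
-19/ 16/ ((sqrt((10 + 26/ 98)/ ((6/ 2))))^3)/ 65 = -19551*sqrt(1509)/ 263129360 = -0.00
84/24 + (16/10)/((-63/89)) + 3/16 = 7193/5040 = 1.43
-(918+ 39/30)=-9193/10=-919.30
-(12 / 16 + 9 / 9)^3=-343 / 64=-5.36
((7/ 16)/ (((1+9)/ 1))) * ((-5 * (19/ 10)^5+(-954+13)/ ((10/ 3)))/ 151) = -0.12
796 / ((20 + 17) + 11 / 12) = 9552 / 455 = 20.99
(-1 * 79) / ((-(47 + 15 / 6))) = 158 / 99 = 1.60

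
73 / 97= 0.75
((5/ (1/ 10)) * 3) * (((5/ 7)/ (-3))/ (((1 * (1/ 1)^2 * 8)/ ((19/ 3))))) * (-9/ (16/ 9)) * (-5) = -320625/ 448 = -715.68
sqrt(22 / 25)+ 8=sqrt(22) / 5+ 8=8.94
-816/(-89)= 816/89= 9.17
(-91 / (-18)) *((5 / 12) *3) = 455 / 72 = 6.32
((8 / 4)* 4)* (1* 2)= 16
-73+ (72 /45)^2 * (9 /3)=-1633 /25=-65.32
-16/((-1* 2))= 8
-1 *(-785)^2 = -616225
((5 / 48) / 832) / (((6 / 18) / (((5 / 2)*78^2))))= 2925 / 512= 5.71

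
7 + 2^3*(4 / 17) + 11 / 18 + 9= 5659 / 306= 18.49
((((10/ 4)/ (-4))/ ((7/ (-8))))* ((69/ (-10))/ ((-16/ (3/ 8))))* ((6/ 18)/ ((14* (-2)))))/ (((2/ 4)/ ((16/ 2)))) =-69/ 3136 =-0.02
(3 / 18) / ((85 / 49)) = 49 / 510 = 0.10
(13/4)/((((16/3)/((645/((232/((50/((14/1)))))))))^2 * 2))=5.63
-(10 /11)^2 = -100 /121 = -0.83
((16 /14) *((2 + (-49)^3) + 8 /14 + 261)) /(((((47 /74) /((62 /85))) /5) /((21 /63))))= -30159603392 /117453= -256780.19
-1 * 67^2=-4489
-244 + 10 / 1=-234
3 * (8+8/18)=76/3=25.33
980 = 980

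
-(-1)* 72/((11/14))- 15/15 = 997/11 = 90.64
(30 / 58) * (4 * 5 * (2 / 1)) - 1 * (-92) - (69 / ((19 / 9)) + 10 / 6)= 129494 / 1653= 78.34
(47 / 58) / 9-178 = -177.91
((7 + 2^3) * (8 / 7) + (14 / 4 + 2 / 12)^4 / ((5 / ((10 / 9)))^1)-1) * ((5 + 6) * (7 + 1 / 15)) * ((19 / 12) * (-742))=-168698312431 / 32805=-5142457.32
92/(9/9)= 92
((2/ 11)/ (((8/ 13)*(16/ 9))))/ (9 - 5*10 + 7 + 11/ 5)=-195/ 37312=-0.01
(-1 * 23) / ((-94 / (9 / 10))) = 207 / 940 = 0.22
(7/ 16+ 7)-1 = 103/ 16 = 6.44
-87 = -87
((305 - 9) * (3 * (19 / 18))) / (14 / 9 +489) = 8436 / 4415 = 1.91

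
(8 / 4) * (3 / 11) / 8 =3 / 44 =0.07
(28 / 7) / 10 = 2 / 5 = 0.40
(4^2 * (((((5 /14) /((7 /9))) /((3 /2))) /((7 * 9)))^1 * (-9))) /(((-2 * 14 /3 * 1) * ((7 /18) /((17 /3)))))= 18360 /16807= 1.09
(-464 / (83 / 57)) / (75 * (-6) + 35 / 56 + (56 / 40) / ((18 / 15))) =0.71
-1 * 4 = -4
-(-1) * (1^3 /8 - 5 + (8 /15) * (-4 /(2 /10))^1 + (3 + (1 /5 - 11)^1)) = -2801 /120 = -23.34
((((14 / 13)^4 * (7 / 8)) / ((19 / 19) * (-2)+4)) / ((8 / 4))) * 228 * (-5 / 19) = -504210 / 28561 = -17.65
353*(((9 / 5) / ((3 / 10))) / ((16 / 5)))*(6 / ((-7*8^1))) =-15885 / 224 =-70.92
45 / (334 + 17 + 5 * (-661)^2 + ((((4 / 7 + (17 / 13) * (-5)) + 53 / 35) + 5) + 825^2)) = 20475 / 1303839604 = 0.00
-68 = -68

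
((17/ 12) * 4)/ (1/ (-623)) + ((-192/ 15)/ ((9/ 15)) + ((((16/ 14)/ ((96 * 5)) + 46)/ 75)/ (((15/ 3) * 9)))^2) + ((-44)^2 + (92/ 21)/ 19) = -61672203726030221/ 38176818750000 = -1615.44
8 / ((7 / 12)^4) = 165888 / 2401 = 69.09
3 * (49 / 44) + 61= 2831 / 44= 64.34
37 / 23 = 1.61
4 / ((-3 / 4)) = -16 / 3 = -5.33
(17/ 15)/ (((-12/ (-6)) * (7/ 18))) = 1.46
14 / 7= 2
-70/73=-0.96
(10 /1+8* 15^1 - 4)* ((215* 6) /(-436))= -40635 /109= -372.80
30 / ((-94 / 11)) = -165 / 47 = -3.51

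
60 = 60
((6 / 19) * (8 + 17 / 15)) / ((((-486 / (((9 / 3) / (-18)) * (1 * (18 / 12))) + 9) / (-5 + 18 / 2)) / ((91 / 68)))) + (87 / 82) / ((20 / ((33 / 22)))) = 25857209 / 295583760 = 0.09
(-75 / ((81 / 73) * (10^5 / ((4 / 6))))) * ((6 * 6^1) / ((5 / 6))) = -73 / 3750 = -0.02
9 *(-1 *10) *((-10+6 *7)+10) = -3780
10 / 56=5 / 28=0.18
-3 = -3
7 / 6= 1.17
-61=-61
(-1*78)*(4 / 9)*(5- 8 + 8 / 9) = 1976 / 27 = 73.19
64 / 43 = 1.49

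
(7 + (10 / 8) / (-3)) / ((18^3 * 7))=79 / 489888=0.00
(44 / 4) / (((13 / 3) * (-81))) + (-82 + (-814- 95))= -347852 / 351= -991.03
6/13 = 0.46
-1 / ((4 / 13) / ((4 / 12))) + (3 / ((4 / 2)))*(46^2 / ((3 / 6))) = 76163 / 12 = 6346.92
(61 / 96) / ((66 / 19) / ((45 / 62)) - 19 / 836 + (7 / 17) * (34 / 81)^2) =139410315 / 1060971016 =0.13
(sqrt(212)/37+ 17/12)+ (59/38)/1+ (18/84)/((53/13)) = 2 *sqrt(53)/37+ 255613/84588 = 3.42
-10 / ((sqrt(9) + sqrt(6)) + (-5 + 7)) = -50 / 19 + 10 * sqrt(6) / 19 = -1.34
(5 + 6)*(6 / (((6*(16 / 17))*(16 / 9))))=1683 / 256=6.57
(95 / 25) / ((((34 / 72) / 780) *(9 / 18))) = 12553.41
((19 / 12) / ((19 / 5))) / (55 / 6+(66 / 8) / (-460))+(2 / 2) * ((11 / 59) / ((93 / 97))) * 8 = 443696636 / 277098987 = 1.60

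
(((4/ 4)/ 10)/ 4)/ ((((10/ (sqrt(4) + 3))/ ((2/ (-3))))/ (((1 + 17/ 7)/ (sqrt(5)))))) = -sqrt(5)/ 175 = -0.01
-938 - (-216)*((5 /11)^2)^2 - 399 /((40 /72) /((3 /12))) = -324540991 /292820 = -1108.33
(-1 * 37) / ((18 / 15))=-185 / 6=-30.83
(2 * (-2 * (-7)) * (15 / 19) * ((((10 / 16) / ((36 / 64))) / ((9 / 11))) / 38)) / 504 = 275 / 175446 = 0.00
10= 10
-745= -745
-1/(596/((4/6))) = -1/894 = -0.00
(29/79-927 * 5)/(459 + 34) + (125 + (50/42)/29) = 94580594/817887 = 115.64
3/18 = 1/6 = 0.17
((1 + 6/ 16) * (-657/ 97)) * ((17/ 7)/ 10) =-122859/ 54320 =-2.26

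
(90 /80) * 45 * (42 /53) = 8505 /212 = 40.12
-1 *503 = -503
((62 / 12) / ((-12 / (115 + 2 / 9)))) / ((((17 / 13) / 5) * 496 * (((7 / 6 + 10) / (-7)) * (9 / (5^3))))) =3469375 / 1041984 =3.33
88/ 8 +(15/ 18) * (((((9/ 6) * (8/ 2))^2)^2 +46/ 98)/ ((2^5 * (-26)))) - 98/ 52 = 1912061/ 244608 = 7.82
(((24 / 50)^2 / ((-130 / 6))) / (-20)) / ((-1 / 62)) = -6696 / 203125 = -0.03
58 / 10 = 5.80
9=9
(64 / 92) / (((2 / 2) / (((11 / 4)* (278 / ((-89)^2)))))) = 0.07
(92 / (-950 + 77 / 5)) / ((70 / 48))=-2208 / 32711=-0.07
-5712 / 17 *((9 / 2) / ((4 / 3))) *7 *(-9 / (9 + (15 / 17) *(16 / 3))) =1214514 / 233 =5212.51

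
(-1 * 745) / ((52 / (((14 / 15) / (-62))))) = 1043 / 4836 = 0.22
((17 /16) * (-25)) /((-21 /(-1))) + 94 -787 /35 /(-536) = 10442987 /112560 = 92.78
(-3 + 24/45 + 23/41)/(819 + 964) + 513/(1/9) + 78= 5148277603/1096545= 4695.00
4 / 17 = 0.24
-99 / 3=-33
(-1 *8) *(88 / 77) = -64 / 7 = -9.14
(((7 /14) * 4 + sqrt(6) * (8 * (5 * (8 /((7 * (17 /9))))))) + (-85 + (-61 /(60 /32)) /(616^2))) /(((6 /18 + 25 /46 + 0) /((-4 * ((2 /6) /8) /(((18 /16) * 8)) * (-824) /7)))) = -139896322469 /677951505 + 6064640 * sqrt(6) /100793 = -58.97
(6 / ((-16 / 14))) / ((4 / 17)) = -22.31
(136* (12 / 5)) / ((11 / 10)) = 3264 / 11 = 296.73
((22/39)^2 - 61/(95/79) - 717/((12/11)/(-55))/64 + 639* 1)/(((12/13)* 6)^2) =37.60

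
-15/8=-1.88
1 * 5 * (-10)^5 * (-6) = 3000000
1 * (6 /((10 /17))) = 10.20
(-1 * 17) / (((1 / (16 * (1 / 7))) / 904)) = -245888 / 7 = -35126.86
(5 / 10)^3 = 1 / 8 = 0.12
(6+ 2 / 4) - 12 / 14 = 79 / 14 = 5.64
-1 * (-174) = 174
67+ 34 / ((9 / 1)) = 637 / 9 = 70.78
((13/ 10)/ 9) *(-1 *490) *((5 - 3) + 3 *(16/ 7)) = -5642/ 9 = -626.89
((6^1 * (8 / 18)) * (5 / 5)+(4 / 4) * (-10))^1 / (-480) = 0.02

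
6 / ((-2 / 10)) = -30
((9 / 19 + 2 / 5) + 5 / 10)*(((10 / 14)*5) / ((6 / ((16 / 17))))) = 1740 / 2261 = 0.77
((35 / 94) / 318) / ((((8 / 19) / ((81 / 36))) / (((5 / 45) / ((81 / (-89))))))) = -59185 / 77480064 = -0.00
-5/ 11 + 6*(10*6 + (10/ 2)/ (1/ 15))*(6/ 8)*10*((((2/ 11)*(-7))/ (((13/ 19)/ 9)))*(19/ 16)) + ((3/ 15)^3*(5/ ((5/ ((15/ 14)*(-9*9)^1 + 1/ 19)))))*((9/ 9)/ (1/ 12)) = -2297138932469/ 19019000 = -120781.27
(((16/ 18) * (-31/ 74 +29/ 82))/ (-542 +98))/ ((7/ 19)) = 418/ 1178709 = 0.00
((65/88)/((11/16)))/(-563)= -130/68123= -0.00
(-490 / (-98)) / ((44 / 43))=215 / 44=4.89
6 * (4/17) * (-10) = -240/17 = -14.12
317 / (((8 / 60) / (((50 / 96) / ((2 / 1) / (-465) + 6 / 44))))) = 202681875 / 21616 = 9376.47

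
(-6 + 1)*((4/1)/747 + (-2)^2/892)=-8195/166581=-0.05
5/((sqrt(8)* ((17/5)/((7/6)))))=0.61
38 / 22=19 / 11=1.73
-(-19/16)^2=-361/256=-1.41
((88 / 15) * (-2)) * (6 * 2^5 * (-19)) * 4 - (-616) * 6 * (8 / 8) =874544 / 5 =174908.80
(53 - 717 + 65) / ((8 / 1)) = -74.88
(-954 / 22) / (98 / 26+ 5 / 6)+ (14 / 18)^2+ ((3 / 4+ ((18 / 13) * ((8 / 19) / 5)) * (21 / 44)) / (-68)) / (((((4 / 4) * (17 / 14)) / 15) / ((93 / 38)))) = -63685498573493 / 6941295483408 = -9.17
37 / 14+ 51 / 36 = 341 / 84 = 4.06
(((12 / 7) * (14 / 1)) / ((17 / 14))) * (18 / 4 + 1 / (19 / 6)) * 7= 215208 / 323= 666.28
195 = 195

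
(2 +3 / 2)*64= 224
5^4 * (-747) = -466875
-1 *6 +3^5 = 237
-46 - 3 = -49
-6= -6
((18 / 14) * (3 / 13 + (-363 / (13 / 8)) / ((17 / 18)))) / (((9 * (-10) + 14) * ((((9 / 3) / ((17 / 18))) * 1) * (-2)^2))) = 1339 / 4256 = 0.31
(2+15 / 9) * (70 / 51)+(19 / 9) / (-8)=5837 / 1224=4.77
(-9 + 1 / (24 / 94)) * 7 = -427 / 12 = -35.58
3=3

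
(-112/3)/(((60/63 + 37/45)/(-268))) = 5638.07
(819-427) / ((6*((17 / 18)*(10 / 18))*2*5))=5292 / 425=12.45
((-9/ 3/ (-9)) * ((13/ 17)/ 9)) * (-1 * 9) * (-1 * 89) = 1157/ 51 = 22.69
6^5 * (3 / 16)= 1458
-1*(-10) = 10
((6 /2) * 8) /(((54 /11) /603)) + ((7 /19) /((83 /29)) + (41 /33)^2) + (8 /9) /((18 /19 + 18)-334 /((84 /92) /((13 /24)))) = 2949.67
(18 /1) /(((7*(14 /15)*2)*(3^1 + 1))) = 0.34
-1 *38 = -38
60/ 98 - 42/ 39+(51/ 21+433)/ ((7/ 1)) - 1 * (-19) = 51431/ 637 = 80.74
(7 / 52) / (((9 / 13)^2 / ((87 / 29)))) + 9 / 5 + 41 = 23567 / 540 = 43.64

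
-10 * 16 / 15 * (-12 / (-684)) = -32 / 171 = -0.19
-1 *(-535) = 535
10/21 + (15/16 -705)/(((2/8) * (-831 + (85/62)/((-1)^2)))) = 8362255/2160354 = 3.87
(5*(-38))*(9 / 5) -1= -343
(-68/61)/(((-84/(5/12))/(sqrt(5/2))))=85 * sqrt(10)/30744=0.01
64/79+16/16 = 143/79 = 1.81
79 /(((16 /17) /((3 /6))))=1343 /32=41.97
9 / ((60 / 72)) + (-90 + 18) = -306 / 5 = -61.20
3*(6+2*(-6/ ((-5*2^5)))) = 729/ 40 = 18.22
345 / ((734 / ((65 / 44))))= 0.69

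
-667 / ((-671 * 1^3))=0.99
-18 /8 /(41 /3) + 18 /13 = 2601 /2132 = 1.22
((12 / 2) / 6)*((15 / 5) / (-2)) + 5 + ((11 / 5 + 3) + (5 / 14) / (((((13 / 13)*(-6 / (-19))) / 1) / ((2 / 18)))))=33361 / 3780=8.83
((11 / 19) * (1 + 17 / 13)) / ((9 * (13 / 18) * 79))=660 / 253669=0.00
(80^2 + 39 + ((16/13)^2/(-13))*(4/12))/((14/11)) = 466831123/92274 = 5059.18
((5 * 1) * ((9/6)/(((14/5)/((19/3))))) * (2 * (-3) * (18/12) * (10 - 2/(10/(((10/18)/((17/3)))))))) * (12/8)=-2175975/952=-2285.69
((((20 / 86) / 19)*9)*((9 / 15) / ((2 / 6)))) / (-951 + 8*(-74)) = -162 / 1260631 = -0.00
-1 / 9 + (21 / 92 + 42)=34873 / 828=42.12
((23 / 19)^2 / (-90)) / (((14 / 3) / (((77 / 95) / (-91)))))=0.00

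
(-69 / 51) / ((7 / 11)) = -253 / 119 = -2.13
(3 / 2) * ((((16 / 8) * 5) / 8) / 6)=5 / 16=0.31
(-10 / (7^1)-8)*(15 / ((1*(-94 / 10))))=4950 / 329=15.05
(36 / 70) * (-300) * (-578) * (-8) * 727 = -518654262.86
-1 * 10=-10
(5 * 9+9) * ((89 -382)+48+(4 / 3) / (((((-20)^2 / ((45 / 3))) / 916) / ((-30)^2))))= 2212650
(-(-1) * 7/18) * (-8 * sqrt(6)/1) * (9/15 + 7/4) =-329 * sqrt(6)/45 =-17.91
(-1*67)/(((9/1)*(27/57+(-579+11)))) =1273/97047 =0.01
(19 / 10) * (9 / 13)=171 / 130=1.32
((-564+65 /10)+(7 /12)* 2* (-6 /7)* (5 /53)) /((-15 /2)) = 11821 /159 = 74.35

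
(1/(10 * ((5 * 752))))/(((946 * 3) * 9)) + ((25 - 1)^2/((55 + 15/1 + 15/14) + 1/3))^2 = 562064677335022801/8637651485179200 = 65.07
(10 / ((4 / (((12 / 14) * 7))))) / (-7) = -15 / 7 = -2.14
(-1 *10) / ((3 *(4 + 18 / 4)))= -20 / 51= -0.39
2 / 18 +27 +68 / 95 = 27.83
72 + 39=111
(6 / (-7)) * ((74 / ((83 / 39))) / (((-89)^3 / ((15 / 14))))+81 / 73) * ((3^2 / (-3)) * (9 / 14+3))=15227309405016 / 1465092659653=10.39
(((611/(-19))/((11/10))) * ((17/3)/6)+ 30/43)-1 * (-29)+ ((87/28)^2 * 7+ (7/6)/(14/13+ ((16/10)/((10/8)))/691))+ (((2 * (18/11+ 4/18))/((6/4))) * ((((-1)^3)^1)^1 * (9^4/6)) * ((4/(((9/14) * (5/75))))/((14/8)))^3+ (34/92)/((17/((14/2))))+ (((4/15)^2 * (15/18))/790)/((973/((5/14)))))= -11962805312109302453987916359/29100253589779846320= -411089383.64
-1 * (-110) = 110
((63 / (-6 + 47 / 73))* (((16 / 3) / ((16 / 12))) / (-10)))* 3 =27594 / 1955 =14.11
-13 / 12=-1.08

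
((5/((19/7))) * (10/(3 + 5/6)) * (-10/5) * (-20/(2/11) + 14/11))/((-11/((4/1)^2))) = -3494400/2299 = -1519.97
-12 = -12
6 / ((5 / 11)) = 66 / 5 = 13.20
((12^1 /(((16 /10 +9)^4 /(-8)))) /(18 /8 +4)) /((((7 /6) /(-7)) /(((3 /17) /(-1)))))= -172800 /134138177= -0.00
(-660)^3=-287496000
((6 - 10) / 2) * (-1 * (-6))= -12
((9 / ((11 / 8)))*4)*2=576 / 11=52.36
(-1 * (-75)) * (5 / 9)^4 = 7.14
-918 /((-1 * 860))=459 /430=1.07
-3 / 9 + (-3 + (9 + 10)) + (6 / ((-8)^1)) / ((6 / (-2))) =191 / 12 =15.92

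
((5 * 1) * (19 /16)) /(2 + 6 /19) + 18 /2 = 8141 /704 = 11.56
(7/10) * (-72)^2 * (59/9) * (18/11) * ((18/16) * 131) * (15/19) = 946586088/209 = 4529120.04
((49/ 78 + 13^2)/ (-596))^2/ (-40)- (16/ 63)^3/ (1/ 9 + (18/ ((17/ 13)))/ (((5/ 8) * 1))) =-12494823802565131/ 4518686941164264960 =-0.00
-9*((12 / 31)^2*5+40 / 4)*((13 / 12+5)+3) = -1688955 / 1922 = -878.75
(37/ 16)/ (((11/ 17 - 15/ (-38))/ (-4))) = -11951/ 1346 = -8.88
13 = 13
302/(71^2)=302/5041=0.06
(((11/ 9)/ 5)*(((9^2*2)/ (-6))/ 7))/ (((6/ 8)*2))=-22/ 35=-0.63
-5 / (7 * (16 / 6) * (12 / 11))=-55 / 224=-0.25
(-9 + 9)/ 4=0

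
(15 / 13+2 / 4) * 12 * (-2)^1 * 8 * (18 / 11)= -74304 / 143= -519.61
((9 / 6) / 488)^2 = 9 / 952576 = 0.00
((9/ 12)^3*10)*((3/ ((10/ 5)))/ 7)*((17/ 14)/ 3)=2295/ 6272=0.37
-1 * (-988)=988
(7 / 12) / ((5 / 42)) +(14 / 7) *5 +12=269 / 10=26.90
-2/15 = -0.13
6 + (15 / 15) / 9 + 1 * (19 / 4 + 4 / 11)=4445 / 396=11.22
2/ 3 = 0.67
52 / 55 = 0.95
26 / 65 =0.40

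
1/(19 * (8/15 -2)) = -15/418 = -0.04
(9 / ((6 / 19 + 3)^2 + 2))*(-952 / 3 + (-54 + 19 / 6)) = -2392347 / 9382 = -254.99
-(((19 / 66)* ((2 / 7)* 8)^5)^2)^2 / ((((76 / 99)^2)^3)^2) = -2483915.07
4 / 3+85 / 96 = 71 / 32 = 2.22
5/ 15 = 1/ 3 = 0.33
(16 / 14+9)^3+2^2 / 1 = 359283 / 343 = 1047.47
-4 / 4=-1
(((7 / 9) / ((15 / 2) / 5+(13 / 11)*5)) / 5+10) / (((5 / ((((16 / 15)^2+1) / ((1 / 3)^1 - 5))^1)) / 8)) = -141421696 / 19254375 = -7.34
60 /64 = 15 /16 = 0.94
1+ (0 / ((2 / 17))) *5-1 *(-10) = 11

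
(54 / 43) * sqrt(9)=162 / 43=3.77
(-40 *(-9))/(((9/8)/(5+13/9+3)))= 27200/9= 3022.22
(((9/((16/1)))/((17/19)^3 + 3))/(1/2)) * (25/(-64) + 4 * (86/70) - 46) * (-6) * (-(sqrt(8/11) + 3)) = -51617178153/228390400 - 17205726051 * sqrt(22)/1256147200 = -290.25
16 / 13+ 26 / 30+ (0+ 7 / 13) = 514 / 195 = 2.64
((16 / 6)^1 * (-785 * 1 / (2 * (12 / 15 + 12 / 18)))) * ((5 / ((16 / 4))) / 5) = -3925 / 22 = -178.41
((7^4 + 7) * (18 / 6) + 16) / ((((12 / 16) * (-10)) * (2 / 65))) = -94120 / 3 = -31373.33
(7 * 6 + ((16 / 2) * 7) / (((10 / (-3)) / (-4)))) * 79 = 43134 / 5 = 8626.80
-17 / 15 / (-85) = 1 / 75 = 0.01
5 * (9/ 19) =45/ 19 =2.37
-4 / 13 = -0.31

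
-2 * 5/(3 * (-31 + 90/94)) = 235/2118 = 0.11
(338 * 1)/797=338/797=0.42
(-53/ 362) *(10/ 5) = -53/ 181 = -0.29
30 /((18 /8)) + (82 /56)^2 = 36403 /2352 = 15.48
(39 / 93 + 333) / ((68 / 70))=10640 / 31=343.23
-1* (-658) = 658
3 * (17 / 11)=51 / 11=4.64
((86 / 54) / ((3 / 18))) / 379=86 / 3411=0.03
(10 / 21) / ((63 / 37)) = 370 / 1323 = 0.28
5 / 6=0.83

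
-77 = -77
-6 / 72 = -1 / 12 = -0.08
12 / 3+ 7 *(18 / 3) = 46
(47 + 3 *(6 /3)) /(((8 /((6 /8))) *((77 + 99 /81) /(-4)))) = -1431 /5632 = -0.25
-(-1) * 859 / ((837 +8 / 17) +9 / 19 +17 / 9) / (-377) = -2497113 / 920405915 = -0.00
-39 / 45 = -13 / 15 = -0.87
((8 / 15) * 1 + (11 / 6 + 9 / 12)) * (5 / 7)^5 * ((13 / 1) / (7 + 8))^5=69431791 / 245046060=0.28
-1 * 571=-571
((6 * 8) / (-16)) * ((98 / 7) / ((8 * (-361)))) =0.01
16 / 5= 3.20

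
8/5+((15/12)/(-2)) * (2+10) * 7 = -50.90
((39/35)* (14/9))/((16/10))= 13/12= 1.08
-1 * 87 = -87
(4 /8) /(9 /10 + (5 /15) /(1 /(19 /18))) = 135 /338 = 0.40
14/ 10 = 7/ 5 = 1.40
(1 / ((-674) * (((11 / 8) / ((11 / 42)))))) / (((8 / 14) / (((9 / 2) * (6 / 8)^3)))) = -81 / 86272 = -0.00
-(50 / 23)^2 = -2500 / 529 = -4.73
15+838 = 853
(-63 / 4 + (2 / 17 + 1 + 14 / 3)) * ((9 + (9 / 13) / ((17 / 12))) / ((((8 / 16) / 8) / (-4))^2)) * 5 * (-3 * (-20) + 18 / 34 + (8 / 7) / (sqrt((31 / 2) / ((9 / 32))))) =-7486863068160 / 63869 - 43655178240 * sqrt(31) / 815269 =-117520311.45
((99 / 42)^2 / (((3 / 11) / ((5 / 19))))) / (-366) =-6655 / 454328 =-0.01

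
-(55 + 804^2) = -646471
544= 544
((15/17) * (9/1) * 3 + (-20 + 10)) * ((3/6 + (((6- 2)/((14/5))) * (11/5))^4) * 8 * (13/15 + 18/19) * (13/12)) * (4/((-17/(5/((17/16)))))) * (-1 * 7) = 15867231448640/96054063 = 165190.63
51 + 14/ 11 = 575/ 11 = 52.27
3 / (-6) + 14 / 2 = 13 / 2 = 6.50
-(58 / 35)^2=-3364 / 1225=-2.75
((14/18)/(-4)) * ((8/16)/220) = -0.00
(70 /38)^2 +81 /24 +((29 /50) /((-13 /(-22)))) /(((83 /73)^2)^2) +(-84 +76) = -28700501251473 /44544380090600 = -0.64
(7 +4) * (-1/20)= -11/20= -0.55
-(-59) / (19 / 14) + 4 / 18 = 7472 / 171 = 43.70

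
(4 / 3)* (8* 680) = 7253.33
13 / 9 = 1.44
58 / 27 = 2.15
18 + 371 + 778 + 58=1225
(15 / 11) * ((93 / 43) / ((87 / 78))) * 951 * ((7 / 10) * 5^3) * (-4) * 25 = -301811737500 / 13717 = -22002751.15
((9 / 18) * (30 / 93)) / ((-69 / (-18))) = 0.04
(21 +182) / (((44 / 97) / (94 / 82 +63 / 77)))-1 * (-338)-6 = 12017217 / 9922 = 1211.17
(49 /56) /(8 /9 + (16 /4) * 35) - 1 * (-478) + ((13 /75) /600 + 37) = 515.01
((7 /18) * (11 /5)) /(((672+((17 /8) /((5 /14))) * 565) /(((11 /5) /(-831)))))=-242 /430977375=-0.00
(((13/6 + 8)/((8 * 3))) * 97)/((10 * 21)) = 0.20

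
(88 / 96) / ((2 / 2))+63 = 767 / 12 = 63.92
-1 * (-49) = 49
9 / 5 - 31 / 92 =673 / 460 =1.46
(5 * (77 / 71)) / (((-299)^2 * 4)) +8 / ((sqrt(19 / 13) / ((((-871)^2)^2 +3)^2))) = 385 / 25389884 +2649935035132219986155648 * sqrt(247) / 19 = 2191947271449408119681687.00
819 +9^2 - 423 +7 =484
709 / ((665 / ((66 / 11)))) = 4254 / 665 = 6.40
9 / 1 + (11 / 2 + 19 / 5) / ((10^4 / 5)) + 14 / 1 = 460093 / 20000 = 23.00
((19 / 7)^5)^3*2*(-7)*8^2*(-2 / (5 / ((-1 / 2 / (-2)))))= 971592129911987091136 / 3391115364245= 286511081.33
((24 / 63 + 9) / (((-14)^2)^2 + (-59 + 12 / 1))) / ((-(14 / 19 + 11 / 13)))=-48659 / 315047859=-0.00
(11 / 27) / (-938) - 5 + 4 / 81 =-376171 / 75978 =-4.95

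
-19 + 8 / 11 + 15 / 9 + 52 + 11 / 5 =6203 / 165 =37.59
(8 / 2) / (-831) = -4 / 831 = -0.00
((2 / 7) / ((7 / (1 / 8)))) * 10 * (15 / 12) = 25 / 392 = 0.06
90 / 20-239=-234.50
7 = 7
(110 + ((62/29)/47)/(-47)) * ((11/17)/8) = 9689141/1089037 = 8.90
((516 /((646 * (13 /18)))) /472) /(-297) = -43 /5450302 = -0.00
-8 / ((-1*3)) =8 / 3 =2.67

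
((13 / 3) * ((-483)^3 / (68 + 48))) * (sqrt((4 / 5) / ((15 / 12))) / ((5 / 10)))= -976547754 / 145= -6734812.10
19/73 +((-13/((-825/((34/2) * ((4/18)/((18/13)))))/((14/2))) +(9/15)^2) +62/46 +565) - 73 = 55456579672/112199175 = 494.27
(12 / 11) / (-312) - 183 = -52339 / 286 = -183.00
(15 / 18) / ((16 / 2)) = 5 / 48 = 0.10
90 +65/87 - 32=5111/87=58.75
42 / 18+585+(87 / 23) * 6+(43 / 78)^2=85405103 / 139932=610.33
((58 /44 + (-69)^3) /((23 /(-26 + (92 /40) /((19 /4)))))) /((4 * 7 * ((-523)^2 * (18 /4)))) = 1459888138 /138059659815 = 0.01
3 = 3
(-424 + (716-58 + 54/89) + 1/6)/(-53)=-125369/28302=-4.43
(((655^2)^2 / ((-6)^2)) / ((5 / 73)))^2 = 7221644598223972785765625 / 1296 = 5572256634432077766794.46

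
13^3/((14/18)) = 2824.71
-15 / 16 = -0.94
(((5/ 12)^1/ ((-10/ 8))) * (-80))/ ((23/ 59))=4720/ 69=68.41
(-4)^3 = -64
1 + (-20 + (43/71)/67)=-90340/4757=-18.99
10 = 10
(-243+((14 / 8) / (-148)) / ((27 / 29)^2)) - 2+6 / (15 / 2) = -526973963 / 2157840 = -244.21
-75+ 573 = 498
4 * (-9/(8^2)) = -9/16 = -0.56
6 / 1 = 6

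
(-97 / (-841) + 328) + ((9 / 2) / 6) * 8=334.12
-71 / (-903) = 71 / 903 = 0.08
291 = 291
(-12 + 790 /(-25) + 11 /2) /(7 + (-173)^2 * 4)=-381 /1197230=-0.00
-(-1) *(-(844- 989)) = 145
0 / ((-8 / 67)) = 0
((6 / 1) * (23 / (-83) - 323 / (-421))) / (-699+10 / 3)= -308268 / 72926041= -0.00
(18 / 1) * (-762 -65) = -14886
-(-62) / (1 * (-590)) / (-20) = 31 / 5900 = 0.01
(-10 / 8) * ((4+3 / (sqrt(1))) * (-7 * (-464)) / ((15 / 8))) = -45472 / 3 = -15157.33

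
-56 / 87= -0.64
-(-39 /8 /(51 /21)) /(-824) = -273 /112064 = -0.00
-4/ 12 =-1/ 3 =-0.33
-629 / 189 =-3.33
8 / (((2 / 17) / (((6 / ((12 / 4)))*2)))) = 272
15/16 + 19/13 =499/208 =2.40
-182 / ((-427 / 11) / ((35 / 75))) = 2002 / 915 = 2.19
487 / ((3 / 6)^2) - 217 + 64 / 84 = 36367 / 21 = 1731.76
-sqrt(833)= -7 * sqrt(17)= -28.86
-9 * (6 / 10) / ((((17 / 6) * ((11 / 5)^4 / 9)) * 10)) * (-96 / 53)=1749600 / 13191541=0.13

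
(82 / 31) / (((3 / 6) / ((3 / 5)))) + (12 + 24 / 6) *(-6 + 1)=-76.83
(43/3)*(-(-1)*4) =172/3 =57.33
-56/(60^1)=-14/15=-0.93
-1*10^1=-10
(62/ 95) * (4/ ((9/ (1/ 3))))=248/ 2565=0.10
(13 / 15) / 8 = 13 / 120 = 0.11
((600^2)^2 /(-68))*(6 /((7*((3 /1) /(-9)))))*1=583200000000 /119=4900840336.13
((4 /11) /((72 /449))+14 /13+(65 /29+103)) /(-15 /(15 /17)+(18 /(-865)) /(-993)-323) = -2320728809335 /7266571178724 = -0.32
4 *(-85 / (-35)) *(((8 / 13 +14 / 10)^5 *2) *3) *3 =47221295332824 / 8122034375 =5813.97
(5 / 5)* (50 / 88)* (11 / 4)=25 / 16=1.56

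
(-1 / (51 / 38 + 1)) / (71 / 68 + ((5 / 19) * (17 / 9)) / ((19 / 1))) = -8395416 / 21044851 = -0.40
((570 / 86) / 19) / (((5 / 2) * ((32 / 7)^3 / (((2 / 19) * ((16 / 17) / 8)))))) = 1029 / 56889344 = 0.00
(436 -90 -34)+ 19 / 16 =5011 / 16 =313.19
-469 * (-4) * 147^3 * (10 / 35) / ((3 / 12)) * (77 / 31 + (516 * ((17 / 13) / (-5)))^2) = 16247814466297887648 / 130975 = 124052792260338.90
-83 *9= -747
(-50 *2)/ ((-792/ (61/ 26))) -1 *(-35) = 181705/ 5148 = 35.30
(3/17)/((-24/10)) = -5/68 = -0.07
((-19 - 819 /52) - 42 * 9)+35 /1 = -1511 /4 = -377.75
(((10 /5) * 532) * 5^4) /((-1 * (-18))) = 332500 /9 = 36944.44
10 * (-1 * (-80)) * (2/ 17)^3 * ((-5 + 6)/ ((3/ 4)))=25600/ 14739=1.74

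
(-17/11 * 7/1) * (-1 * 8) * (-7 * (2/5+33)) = -1112888/55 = -20234.33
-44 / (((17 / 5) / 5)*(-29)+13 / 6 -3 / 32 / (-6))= 211200 / 84181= 2.51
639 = 639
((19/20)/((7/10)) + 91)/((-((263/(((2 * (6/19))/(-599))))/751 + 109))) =0.41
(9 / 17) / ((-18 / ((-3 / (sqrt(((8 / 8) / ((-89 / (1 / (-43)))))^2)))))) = 11481 / 34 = 337.68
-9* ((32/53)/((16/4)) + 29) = -13905/53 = -262.36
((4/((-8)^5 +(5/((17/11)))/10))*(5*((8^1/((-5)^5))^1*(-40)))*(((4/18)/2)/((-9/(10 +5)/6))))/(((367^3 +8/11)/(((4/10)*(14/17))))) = 315392/681503312029051125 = 0.00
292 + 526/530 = 77643/265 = 292.99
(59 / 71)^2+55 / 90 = 118109 / 90738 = 1.30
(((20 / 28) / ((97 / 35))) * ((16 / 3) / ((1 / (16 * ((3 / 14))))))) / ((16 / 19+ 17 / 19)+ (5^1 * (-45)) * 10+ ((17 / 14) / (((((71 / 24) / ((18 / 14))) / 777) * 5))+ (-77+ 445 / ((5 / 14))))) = -10792000 / 2283636371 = -0.00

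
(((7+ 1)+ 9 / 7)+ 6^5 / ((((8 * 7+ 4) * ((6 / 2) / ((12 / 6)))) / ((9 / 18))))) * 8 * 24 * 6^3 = 76184064 / 35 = 2176687.54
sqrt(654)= 25.57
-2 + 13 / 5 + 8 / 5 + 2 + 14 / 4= 77 / 10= 7.70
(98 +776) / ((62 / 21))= 9177 / 31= 296.03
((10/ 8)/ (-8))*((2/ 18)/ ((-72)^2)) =-5/ 1492992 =-0.00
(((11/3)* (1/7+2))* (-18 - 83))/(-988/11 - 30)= 61105/9226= 6.62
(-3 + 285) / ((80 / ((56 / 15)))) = 329 / 25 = 13.16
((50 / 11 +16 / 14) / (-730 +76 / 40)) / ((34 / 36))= -8760 / 1058981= -0.01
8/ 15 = 0.53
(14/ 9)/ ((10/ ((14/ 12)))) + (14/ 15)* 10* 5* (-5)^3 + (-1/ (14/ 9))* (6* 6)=-11068397/ 1890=-5856.29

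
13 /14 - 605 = -8457 /14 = -604.07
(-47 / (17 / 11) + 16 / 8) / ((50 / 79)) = -38157 / 850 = -44.89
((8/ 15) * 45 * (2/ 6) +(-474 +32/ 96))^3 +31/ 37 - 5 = -100977699.46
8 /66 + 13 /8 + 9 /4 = 1055 /264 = 4.00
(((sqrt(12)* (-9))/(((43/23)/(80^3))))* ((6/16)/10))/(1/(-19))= 151027200* sqrt(3)/43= 6083413.57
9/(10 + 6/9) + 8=283/32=8.84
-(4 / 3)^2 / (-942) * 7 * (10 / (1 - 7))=-280 / 12717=-0.02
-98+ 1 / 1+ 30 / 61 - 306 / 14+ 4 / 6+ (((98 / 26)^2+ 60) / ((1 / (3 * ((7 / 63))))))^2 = 54238545511 / 109759923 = 494.16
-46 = -46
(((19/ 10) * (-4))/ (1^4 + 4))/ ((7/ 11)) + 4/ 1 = 282/ 175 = 1.61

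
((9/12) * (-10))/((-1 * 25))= 3/10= 0.30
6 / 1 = 6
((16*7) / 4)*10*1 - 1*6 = 274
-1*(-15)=15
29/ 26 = 1.12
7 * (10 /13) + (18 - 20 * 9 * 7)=-16076 /13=-1236.62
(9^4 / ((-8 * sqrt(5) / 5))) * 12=-19683 * sqrt(5) / 2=-22006.26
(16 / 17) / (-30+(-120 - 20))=-8 / 1445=-0.01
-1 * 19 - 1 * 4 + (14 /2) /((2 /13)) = 45 /2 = 22.50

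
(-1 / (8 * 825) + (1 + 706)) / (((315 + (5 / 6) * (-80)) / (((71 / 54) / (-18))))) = -331300129 / 1593108000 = -0.21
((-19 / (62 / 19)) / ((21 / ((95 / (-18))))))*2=34295 / 11718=2.93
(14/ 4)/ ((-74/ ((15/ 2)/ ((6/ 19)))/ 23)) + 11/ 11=-14703/ 592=-24.84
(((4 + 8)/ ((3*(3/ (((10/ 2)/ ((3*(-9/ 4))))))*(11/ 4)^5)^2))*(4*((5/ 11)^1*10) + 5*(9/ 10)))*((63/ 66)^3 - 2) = -629718646784000/ 7474615974418932603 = -0.00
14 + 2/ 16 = 113/ 8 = 14.12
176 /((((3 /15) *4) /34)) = 7480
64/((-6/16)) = -512/3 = -170.67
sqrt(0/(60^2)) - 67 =-67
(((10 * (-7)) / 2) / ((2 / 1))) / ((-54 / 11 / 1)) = 385 / 108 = 3.56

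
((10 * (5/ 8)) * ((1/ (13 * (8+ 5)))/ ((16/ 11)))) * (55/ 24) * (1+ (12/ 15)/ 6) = 51425/ 778752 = 0.07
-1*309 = -309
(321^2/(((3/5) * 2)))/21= 57245/14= 4088.93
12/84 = 1/7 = 0.14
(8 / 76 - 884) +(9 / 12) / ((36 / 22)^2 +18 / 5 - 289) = -11490287757 / 12999572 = -883.90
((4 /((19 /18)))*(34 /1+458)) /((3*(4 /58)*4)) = 42804 /19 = 2252.84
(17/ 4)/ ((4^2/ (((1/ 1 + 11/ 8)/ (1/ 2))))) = 323/ 256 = 1.26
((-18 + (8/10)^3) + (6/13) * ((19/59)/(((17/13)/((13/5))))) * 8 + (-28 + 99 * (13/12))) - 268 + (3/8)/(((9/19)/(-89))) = -274.33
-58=-58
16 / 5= 3.20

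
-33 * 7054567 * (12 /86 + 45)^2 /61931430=-8859315711909 /1156678930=-7659.27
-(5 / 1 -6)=1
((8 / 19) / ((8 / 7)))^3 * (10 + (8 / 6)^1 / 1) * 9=34986 / 6859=5.10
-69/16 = -4.31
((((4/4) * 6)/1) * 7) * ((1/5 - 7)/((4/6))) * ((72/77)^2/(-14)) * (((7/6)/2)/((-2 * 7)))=-33048/29645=-1.11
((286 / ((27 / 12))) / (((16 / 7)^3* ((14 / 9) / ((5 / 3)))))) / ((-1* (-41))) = 35035 / 125952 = 0.28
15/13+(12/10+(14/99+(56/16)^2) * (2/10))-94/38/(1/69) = -81111619/489060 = -165.85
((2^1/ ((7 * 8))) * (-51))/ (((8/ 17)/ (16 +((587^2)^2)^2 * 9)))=-109993346861331487827865035/ 224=-491041727059515570660111.80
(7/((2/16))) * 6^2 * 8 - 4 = 16124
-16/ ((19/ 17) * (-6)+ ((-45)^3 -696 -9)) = 34/ 195153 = 0.00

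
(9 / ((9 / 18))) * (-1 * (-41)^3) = 1240578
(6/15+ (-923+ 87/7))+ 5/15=-95533/105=-909.84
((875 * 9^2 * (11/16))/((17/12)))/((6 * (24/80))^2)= 721875/68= 10615.81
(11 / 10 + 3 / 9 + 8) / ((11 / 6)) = 283 / 55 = 5.15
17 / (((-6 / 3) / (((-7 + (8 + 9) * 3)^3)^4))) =-447559771602609504256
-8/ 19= -0.42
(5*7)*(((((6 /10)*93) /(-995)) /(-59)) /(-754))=-1953 /44263570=-0.00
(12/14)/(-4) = -3/14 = -0.21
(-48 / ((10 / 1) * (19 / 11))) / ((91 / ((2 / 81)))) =-176 / 233415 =-0.00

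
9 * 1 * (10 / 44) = 45 / 22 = 2.05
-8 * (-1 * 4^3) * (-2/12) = -256/3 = -85.33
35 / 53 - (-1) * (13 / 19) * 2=2043 / 1007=2.03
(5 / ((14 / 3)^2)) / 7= 45 / 1372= 0.03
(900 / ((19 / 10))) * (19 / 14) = 4500 / 7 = 642.86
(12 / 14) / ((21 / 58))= 116 / 49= 2.37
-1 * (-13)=13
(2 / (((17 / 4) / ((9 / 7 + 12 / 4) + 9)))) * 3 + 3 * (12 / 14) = 2538 / 119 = 21.33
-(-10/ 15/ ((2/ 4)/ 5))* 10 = 200/ 3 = 66.67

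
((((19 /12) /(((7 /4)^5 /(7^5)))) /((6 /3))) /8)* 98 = 29792 /3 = 9930.67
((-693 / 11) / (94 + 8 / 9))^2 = 6561 / 14884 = 0.44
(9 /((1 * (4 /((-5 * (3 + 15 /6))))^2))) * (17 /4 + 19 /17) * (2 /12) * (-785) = -2600214375 /8704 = -298737.86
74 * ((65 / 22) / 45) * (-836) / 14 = -18278 / 63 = -290.13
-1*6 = -6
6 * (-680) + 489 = -3591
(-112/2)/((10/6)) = -168/5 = -33.60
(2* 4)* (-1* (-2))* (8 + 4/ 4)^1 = 144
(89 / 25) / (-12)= -89 / 300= -0.30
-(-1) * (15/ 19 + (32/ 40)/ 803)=0.79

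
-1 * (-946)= 946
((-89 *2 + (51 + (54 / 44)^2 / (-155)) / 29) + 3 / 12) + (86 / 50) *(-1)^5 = -177.71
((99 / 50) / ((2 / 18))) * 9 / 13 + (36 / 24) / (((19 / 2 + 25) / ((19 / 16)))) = 1481671 / 119600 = 12.39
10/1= 10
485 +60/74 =17975/37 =485.81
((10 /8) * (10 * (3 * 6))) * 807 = 181575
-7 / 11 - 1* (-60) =653 / 11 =59.36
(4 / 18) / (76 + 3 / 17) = 34 / 11655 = 0.00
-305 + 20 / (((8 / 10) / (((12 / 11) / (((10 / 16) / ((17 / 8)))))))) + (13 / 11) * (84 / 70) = -11597 / 55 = -210.85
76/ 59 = 1.29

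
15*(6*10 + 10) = 1050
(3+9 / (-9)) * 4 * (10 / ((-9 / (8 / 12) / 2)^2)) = 1280 / 729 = 1.76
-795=-795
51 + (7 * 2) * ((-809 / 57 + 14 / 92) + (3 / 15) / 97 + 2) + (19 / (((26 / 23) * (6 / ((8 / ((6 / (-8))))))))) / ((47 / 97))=-208867124638 / 1165485555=-179.21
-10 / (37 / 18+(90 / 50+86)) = -900 / 8087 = -0.11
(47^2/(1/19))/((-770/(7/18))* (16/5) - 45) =-41971/6381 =-6.58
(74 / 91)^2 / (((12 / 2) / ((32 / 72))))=10952 / 223587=0.05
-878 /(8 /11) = -4829 /4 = -1207.25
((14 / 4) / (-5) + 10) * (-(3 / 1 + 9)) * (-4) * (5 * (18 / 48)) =837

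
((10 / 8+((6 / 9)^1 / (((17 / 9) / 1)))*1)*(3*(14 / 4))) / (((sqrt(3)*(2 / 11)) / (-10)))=-41965*sqrt(3) / 136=-534.45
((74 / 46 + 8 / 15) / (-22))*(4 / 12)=-739 / 22770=-0.03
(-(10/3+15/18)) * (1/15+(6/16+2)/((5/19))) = -5455/144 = -37.88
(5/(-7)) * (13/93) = -65/651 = -0.10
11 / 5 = 2.20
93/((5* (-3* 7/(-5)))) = 31/7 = 4.43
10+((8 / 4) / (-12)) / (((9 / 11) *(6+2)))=4309 / 432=9.97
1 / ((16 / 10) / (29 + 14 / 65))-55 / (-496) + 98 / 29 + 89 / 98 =207606153 / 9162608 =22.66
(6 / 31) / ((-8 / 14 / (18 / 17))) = -189 / 527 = -0.36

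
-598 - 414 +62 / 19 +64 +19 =-17589 / 19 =-925.74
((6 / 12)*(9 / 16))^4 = 0.01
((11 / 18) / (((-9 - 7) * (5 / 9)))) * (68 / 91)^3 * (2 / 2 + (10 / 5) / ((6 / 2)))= -0.05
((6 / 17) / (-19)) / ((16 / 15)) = -45 / 2584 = -0.02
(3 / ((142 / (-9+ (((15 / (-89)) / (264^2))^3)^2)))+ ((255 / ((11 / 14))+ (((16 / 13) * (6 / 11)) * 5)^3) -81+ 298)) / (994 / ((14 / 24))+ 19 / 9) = 4706157269508831318206453903784539256787815997 / 13863219254895840444993650101859607810555248640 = 0.34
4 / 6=2 / 3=0.67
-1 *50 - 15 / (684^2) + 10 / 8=-7602665 / 155952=-48.75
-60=-60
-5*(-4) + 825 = 845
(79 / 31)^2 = 6241 / 961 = 6.49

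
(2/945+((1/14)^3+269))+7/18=99793339/370440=269.39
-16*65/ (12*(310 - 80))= -26/ 69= -0.38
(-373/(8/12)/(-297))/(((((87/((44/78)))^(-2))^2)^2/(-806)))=-293387931825376429835859382588791/603634608896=-486035637290512174914.20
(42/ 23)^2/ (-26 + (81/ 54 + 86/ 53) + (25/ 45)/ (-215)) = -10337544/ 70929907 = -0.15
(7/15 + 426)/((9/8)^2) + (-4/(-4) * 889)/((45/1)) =433411/1215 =356.72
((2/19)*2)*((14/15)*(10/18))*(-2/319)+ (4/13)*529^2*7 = 1282263922100/2127411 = 602734.46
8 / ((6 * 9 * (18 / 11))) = 22 / 243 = 0.09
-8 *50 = -400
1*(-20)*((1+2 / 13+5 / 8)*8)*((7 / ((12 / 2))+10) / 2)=-61975 / 39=-1589.10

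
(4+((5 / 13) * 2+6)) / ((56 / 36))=90 / 13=6.92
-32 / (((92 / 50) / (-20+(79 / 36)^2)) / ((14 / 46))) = 3443825 / 42849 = 80.37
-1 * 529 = -529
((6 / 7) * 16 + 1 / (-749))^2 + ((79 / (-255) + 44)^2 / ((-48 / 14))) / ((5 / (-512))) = 31298255379586063 / 547186350375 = 57198.53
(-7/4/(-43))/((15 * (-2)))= -0.00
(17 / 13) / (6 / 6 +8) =0.15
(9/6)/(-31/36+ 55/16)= 216/371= 0.58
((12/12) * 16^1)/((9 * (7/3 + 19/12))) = 0.45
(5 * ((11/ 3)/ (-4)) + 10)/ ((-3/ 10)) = -325/ 18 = -18.06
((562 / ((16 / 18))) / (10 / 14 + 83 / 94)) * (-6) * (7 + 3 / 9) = -18304902 / 1051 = -17416.65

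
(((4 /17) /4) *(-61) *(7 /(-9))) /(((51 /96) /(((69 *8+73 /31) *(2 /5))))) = 93926336 /80631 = 1164.89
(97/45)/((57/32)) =3104/2565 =1.21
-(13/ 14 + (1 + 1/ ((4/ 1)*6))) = -331/ 168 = -1.97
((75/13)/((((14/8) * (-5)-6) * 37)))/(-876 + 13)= 300/24491077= 0.00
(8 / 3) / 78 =4 / 117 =0.03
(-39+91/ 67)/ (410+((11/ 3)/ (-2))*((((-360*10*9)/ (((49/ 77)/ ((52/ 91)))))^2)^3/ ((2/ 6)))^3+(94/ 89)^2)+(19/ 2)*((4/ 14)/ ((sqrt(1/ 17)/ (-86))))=26486497997898491404101633343339177981/ 7769416073523533256108731875861748112645341890043467131530374894218212682888117982720186746444448829709395240144823459-1634*sqrt(17)/ 7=-962.45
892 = 892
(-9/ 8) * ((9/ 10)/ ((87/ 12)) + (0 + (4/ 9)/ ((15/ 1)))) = -301/ 1740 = -0.17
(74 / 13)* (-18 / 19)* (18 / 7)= -23976 / 1729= -13.87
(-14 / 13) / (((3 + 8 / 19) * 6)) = -133 / 2535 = -0.05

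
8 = 8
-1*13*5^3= -1625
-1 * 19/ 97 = -19/ 97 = -0.20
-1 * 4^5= -1024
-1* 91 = -91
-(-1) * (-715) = -715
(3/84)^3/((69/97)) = 97/1514688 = 0.00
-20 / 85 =-4 / 17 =-0.24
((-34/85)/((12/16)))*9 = -24/5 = -4.80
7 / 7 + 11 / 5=16 / 5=3.20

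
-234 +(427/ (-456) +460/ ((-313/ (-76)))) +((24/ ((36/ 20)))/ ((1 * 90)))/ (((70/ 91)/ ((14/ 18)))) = -7115389583/ 57804840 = -123.09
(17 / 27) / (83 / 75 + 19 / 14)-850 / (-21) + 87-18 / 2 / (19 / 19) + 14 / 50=484916317 / 4074525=119.01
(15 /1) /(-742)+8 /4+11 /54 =21872 /10017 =2.18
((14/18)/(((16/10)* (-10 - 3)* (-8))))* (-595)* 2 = -20825/3744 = -5.56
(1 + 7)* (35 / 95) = 56 / 19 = 2.95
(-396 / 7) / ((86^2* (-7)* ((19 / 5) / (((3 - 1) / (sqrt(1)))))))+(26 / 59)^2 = 1167125434 / 5992259539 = 0.19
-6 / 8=-3 / 4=-0.75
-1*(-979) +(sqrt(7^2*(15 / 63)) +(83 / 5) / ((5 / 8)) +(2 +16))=sqrt(105) / 3 +25589 / 25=1026.98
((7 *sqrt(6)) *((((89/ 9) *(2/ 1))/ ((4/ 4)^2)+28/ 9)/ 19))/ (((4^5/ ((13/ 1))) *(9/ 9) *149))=9373 *sqrt(6)/ 13045248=0.00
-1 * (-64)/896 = 1/14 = 0.07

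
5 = 5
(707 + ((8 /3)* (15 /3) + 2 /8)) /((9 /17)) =146999 /108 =1361.10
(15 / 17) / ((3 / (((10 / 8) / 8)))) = 0.05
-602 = -602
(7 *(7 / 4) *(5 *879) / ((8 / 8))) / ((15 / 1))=14357 / 4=3589.25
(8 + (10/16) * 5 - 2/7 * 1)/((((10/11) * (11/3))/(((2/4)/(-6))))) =-607/2240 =-0.27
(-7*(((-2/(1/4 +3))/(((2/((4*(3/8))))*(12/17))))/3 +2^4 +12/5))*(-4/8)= 49637/780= 63.64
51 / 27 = 17 / 9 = 1.89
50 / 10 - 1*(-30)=35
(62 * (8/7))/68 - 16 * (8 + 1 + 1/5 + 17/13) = -1292372/7735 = -167.08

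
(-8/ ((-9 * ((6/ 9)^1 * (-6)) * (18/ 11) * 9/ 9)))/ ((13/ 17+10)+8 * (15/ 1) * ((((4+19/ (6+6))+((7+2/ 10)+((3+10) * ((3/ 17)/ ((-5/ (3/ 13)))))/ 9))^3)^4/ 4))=-521910203523681200947200000000000/ 2171402195379032561645170077113856821373900417011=-0.00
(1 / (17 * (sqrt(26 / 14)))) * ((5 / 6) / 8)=5 * sqrt(91) / 10608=0.00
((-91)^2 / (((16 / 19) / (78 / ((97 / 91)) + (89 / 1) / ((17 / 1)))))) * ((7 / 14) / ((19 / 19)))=20343775361 / 52768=385532.43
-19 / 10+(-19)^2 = 3591 / 10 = 359.10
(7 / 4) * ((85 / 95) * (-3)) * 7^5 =-6000099 / 76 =-78948.67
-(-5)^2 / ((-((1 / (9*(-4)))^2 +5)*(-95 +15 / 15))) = -16200 / 304607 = -0.05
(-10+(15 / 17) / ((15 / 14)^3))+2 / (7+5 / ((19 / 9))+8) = -385721 / 42075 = -9.17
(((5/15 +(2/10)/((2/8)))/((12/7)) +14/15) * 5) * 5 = 1435/36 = 39.86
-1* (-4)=4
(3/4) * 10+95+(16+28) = 146.50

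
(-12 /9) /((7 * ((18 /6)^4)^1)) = -4 /1701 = -0.00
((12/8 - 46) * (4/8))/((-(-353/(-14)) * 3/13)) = 8099/2118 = 3.82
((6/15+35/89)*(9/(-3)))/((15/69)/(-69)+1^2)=-2.39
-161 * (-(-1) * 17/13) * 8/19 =-21896/247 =-88.65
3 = 3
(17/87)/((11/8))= 136/957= 0.14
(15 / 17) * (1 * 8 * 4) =480 / 17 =28.24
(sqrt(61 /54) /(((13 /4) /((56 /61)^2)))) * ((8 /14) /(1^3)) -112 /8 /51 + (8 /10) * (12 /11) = 3584 * sqrt(366) /435357 + 1678 /2805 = 0.76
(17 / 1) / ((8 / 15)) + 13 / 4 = 281 / 8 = 35.12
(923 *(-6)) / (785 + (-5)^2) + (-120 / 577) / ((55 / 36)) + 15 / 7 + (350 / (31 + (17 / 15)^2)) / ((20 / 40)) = 16.85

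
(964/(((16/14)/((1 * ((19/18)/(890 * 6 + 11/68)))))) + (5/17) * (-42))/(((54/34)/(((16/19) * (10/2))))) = -54164341840/1676575827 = -32.31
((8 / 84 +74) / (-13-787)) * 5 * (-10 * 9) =1167 / 28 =41.68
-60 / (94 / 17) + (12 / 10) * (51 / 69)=-53856 / 5405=-9.96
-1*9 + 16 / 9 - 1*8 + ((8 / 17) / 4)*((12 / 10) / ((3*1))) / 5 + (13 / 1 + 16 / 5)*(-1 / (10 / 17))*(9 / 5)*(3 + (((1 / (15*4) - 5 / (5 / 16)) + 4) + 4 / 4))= 291110797 / 765000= 380.54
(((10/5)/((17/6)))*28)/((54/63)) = 392/17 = 23.06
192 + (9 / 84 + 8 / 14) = 192.68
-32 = -32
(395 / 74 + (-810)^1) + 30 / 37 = -59485 / 74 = -803.85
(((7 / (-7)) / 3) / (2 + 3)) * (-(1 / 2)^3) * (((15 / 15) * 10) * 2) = 1 / 6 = 0.17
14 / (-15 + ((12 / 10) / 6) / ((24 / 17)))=-1680 / 1783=-0.94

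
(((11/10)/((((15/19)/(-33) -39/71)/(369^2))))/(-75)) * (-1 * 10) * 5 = -7408474623/42530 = -174194.09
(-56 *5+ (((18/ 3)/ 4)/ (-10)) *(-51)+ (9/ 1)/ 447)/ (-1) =811543/ 2980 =272.33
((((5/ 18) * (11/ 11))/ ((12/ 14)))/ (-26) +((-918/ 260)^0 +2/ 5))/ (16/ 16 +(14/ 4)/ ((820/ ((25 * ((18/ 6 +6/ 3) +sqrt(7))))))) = 0.76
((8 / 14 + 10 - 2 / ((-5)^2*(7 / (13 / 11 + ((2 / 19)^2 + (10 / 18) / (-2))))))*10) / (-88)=-66051739 / 55038060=-1.20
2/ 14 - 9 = -62/ 7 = -8.86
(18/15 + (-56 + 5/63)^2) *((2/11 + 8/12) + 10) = 2020469302/59535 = 33937.50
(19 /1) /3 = 19 /3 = 6.33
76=76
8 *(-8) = -64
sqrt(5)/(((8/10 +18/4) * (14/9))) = 45 * sqrt(5)/371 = 0.27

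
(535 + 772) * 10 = 13070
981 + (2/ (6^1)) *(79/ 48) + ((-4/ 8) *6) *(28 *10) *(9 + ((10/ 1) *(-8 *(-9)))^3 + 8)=-45148079994977/ 144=-313528333298.45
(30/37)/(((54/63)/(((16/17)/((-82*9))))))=-280/232101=-0.00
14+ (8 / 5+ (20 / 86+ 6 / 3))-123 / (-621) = 802453 / 44505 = 18.03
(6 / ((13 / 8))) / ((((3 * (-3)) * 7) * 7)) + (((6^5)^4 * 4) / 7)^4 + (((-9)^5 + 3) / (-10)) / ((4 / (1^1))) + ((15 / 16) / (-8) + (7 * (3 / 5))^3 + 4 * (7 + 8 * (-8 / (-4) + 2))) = 28544641022339748359069149652123951640179282522367868856267945251948187 / 1498224000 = 19052318626813979991689590000000000000000000000000000000000000.00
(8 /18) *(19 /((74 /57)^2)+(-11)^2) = 724327 /12321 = 58.79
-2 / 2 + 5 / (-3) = -8 / 3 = -2.67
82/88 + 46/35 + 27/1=45039/1540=29.25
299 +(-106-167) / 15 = 1404 / 5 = 280.80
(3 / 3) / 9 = 1 / 9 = 0.11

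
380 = 380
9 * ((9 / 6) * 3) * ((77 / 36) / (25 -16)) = 77 / 8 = 9.62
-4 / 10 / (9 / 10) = -4 / 9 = -0.44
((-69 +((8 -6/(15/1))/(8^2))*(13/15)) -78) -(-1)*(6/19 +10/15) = -6653707/45600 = -145.91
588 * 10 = 5880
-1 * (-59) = 59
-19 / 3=-6.33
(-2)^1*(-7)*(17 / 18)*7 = 833 / 9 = 92.56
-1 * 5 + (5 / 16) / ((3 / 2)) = -115 / 24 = -4.79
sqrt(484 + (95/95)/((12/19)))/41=sqrt(17481)/246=0.54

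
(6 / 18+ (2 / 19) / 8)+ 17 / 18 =883 / 684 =1.29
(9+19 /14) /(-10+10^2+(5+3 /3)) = 145 /1344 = 0.11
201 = 201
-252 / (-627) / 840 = 0.00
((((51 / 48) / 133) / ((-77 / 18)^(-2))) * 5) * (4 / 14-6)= -51425 / 12312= -4.18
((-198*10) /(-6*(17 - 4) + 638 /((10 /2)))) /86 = -2475 /5332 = -0.46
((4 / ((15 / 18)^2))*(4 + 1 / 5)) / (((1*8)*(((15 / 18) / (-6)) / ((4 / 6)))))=-9072 / 625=-14.52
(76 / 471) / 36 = 19 / 4239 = 0.00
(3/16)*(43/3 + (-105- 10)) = -151/8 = -18.88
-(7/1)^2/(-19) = 49/19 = 2.58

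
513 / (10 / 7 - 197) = -3591 / 1369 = -2.62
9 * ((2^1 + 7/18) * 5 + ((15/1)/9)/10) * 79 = 8611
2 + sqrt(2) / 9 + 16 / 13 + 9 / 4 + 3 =sqrt(2) / 9 + 441 / 52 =8.64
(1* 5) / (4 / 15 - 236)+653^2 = 426408.98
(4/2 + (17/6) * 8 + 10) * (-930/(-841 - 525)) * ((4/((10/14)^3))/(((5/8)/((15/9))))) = 35386624/51225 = 690.81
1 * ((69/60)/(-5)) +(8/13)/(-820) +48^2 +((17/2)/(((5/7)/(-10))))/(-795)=19525021799/8474700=2303.92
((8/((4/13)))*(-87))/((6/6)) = -2262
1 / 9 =0.11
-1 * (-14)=14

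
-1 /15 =-0.07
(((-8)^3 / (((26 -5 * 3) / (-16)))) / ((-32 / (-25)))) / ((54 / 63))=678.79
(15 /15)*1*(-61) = -61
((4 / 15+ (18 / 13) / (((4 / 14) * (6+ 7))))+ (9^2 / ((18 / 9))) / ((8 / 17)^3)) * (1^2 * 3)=1010470759 / 865280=1167.80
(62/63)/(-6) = -31/189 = -0.16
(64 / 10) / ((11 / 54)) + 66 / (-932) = 803433 / 25630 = 31.35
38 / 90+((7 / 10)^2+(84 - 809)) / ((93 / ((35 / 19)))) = -1476707 / 106020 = -13.93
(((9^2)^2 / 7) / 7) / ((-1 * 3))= -44.63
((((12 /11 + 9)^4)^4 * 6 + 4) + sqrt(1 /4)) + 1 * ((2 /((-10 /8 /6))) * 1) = 31865365992328935285008027626645449 /459497298635721610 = 69348320625473426.06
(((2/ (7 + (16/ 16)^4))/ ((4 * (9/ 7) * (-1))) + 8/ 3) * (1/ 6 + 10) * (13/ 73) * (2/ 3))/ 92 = 298961/ 8703936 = 0.03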